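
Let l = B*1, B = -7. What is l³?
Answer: -343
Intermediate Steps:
l = -7 (l = -7*1 = -7)
l³ = (-7)³ = -343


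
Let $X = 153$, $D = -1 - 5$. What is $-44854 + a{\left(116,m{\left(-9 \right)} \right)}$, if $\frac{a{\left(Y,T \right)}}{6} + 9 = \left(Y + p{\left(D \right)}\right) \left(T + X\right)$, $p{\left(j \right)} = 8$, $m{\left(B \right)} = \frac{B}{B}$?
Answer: $69668$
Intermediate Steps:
$m{\left(B \right)} = 1$
$D = -6$
$a{\left(Y,T \right)} = -54 + 6 \left(8 + Y\right) \left(153 + T\right)$ ($a{\left(Y,T \right)} = -54 + 6 \left(Y + 8\right) \left(T + 153\right) = -54 + 6 \left(8 + Y\right) \left(153 + T\right)$)
$-44854 + a{\left(116,m{\left(-9 \right)} \right)} = -44854 + \left(7290 + 48 \cdot 1 + 918 \cdot 116 + 6 \cdot 1 \cdot 116\right) = -44854 + \left(7290 + 48 + 106488 + 696\right) = -44854 + 114522 = 69668$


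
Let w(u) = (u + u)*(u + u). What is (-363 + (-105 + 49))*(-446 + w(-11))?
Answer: -15922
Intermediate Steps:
w(u) = 4*u² (w(u) = (2*u)*(2*u) = 4*u²)
(-363 + (-105 + 49))*(-446 + w(-11)) = (-363 + (-105 + 49))*(-446 + 4*(-11)²) = (-363 - 56)*(-446 + 4*121) = -419*(-446 + 484) = -419*38 = -15922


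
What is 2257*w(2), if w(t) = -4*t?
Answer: -18056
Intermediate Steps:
2257*w(2) = 2257*(-4*2) = 2257*(-8) = -18056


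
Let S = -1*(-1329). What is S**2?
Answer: 1766241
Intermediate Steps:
S = 1329
S**2 = 1329**2 = 1766241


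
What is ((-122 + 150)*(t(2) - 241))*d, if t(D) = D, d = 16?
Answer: -107072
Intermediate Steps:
((-122 + 150)*(t(2) - 241))*d = ((-122 + 150)*(2 - 241))*16 = (28*(-239))*16 = -6692*16 = -107072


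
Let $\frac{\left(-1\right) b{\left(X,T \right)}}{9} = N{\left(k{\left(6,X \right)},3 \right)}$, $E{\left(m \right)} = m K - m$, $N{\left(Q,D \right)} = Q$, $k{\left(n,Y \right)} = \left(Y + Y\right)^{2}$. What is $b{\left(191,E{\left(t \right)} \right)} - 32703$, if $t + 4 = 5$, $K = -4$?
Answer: $-1346019$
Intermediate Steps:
$k{\left(n,Y \right)} = 4 Y^{2}$ ($k{\left(n,Y \right)} = \left(2 Y\right)^{2} = 4 Y^{2}$)
$t = 1$ ($t = -4 + 5 = 1$)
$E{\left(m \right)} = - 5 m$ ($E{\left(m \right)} = m \left(-4\right) - m = - 4 m - m = - 5 m$)
$b{\left(X,T \right)} = - 36 X^{2}$ ($b{\left(X,T \right)} = - 9 \cdot 4 X^{2} = - 36 X^{2}$)
$b{\left(191,E{\left(t \right)} \right)} - 32703 = - 36 \cdot 191^{2} - 32703 = \left(-36\right) 36481 - 32703 = -1313316 - 32703 = -1346019$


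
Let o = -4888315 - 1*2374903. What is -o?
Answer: 7263218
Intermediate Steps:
o = -7263218 (o = -4888315 - 2374903 = -7263218)
-o = -1*(-7263218) = 7263218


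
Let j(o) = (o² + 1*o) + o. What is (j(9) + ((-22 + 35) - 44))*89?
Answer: 6052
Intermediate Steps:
j(o) = o² + 2*o (j(o) = (o² + o) + o = (o + o²) + o = o² + 2*o)
(j(9) + ((-22 + 35) - 44))*89 = (9*(2 + 9) + ((-22 + 35) - 44))*89 = (9*11 + (13 - 44))*89 = (99 - 31)*89 = 68*89 = 6052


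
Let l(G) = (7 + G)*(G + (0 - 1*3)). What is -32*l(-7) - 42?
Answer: -42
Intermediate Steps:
l(G) = (-3 + G)*(7 + G) (l(G) = (7 + G)*(G + (0 - 3)) = (7 + G)*(G - 3) = (7 + G)*(-3 + G) = (-3 + G)*(7 + G))
-32*l(-7) - 42 = -32*(-21 + (-7)² + 4*(-7)) - 42 = -32*(-21 + 49 - 28) - 42 = -32*0 - 42 = 0 - 42 = -42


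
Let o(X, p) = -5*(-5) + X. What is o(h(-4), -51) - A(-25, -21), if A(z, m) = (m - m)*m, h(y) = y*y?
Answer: 41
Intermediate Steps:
h(y) = y**2
A(z, m) = 0 (A(z, m) = 0*m = 0)
o(X, p) = 25 + X
o(h(-4), -51) - A(-25, -21) = (25 + (-4)**2) - 1*0 = (25 + 16) + 0 = 41 + 0 = 41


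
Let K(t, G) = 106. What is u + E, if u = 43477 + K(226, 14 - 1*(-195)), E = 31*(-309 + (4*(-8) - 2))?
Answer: 32950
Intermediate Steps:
E = -10633 (E = 31*(-309 + (-32 - 2)) = 31*(-309 - 34) = 31*(-343) = -10633)
u = 43583 (u = 43477 + 106 = 43583)
u + E = 43583 - 10633 = 32950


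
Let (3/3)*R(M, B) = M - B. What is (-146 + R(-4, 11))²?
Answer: 25921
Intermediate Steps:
R(M, B) = M - B
(-146 + R(-4, 11))² = (-146 + (-4 - 1*11))² = (-146 + (-4 - 11))² = (-146 - 15)² = (-161)² = 25921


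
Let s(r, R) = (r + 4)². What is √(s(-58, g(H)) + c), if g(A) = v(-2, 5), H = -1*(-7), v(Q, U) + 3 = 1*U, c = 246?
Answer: √3162 ≈ 56.232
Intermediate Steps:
v(Q, U) = -3 + U (v(Q, U) = -3 + 1*U = -3 + U)
H = 7
g(A) = 2 (g(A) = -3 + 5 = 2)
s(r, R) = (4 + r)²
√(s(-58, g(H)) + c) = √((4 - 58)² + 246) = √((-54)² + 246) = √(2916 + 246) = √3162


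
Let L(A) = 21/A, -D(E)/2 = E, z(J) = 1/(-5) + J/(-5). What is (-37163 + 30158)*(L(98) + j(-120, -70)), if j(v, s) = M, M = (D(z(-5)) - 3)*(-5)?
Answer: -2276625/14 ≈ -1.6262e+5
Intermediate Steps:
z(J) = -1/5 - J/5 (z(J) = 1*(-1/5) + J*(-1/5) = -1/5 - J/5)
D(E) = -2*E
M = 23 (M = (-2*(-1/5 - 1/5*(-5)) - 3)*(-5) = (-2*(-1/5 + 1) - 3)*(-5) = (-2*4/5 - 3)*(-5) = (-8/5 - 3)*(-5) = -23/5*(-5) = 23)
j(v, s) = 23
(-37163 + 30158)*(L(98) + j(-120, -70)) = (-37163 + 30158)*(21/98 + 23) = -7005*(21*(1/98) + 23) = -7005*(3/14 + 23) = -7005*325/14 = -2276625/14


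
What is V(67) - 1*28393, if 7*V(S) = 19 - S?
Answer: -198799/7 ≈ -28400.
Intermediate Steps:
V(S) = 19/7 - S/7 (V(S) = (19 - S)/7 = 19/7 - S/7)
V(67) - 1*28393 = (19/7 - ⅐*67) - 1*28393 = (19/7 - 67/7) - 28393 = -48/7 - 28393 = -198799/7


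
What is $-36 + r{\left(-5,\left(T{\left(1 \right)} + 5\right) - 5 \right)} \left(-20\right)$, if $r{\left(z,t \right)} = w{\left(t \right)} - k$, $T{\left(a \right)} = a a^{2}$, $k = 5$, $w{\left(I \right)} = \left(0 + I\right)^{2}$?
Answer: $44$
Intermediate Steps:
$w{\left(I \right)} = I^{2}$
$T{\left(a \right)} = a^{3}$
$r{\left(z,t \right)} = -5 + t^{2}$ ($r{\left(z,t \right)} = t^{2} - 5 = -5 + t^{2}$)
$-36 + r{\left(-5,\left(T{\left(1 \right)} + 5\right) - 5 \right)} \left(-20\right) = -36 + \left(-5 + \left(\left(1^{3} + 5\right) - 5\right)^{2}\right) \left(-20\right) = -36 + \left(-5 + \left(\left(1 + 5\right) - 5\right)^{2}\right) \left(-20\right) = -36 + \left(-5 + \left(6 - 5\right)^{2}\right) \left(-20\right) = -36 + \left(-5 + 1^{2}\right) \left(-20\right) = -36 + \left(-5 + 1\right) \left(-20\right) = -36 - -80 = -36 + 80 = 44$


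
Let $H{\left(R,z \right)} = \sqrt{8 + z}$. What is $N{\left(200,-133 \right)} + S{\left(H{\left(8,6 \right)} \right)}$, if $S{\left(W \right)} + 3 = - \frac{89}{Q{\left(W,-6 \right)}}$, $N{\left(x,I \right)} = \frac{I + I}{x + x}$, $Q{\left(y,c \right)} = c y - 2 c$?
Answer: $- \frac{419}{600} + \frac{89 \sqrt{14}}{60} \approx 4.8518$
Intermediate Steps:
$Q{\left(y,c \right)} = - 2 c + c y$
$N{\left(x,I \right)} = \frac{I}{x}$ ($N{\left(x,I \right)} = \frac{2 I}{2 x} = 2 I \frac{1}{2 x} = \frac{I}{x}$)
$S{\left(W \right)} = -3 - \frac{89}{12 - 6 W}$ ($S{\left(W \right)} = -3 - \frac{89}{\left(-6\right) \left(-2 + W\right)} = -3 - \frac{89}{12 - 6 W}$)
$N{\left(200,-133 \right)} + S{\left(H{\left(8,6 \right)} \right)} = - \frac{133}{200} + \frac{-125 + 18 \sqrt{8 + 6}}{6 \left(2 - \sqrt{8 + 6}\right)} = \left(-133\right) \frac{1}{200} + \frac{-125 + 18 \sqrt{14}}{6 \left(2 - \sqrt{14}\right)} = - \frac{133}{200} + \frac{-125 + 18 \sqrt{14}}{6 \left(2 - \sqrt{14}\right)}$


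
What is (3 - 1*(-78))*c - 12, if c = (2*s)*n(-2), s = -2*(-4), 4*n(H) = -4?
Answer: -1308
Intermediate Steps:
n(H) = -1 (n(H) = (¼)*(-4) = -1)
s = 8
c = -16 (c = (2*8)*(-1) = 16*(-1) = -16)
(3 - 1*(-78))*c - 12 = (3 - 1*(-78))*(-16) - 12 = (3 + 78)*(-16) - 12 = 81*(-16) - 12 = -1296 - 12 = -1308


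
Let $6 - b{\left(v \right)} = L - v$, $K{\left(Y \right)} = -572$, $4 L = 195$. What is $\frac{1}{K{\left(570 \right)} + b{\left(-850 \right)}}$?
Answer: $- \frac{4}{5859} \approx -0.00068271$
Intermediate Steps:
$L = \frac{195}{4}$ ($L = \frac{1}{4} \cdot 195 = \frac{195}{4} \approx 48.75$)
$b{\left(v \right)} = - \frac{171}{4} + v$ ($b{\left(v \right)} = 6 - \left(\frac{195}{4} - v\right) = 6 + \left(- \frac{195}{4} + v\right) = - \frac{171}{4} + v$)
$\frac{1}{K{\left(570 \right)} + b{\left(-850 \right)}} = \frac{1}{-572 - \frac{3571}{4}} = \frac{1}{- \frac{5859}{4}} = - \frac{4}{5859}$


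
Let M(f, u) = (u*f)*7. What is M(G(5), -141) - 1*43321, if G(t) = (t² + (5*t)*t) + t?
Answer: -196306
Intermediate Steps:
G(t) = t + 6*t² (G(t) = (t² + 5*t²) + t = 6*t² + t = t + 6*t²)
M(f, u) = 7*f*u (M(f, u) = (f*u)*7 = 7*f*u)
M(G(5), -141) - 1*43321 = 7*(5*(1 + 6*5))*(-141) - 1*43321 = 7*(5*(1 + 30))*(-141) - 43321 = 7*(5*31)*(-141) - 43321 = 7*155*(-141) - 43321 = -152985 - 43321 = -196306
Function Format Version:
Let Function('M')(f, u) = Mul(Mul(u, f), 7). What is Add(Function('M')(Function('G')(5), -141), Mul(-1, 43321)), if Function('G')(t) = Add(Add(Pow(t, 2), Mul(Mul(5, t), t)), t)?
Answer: -196306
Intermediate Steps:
Function('G')(t) = Add(t, Mul(6, Pow(t, 2))) (Function('G')(t) = Add(Add(Pow(t, 2), Mul(5, Pow(t, 2))), t) = Add(Mul(6, Pow(t, 2)), t) = Add(t, Mul(6, Pow(t, 2))))
Function('M')(f, u) = Mul(7, f, u) (Function('M')(f, u) = Mul(Mul(f, u), 7) = Mul(7, f, u))
Add(Function('M')(Function('G')(5), -141), Mul(-1, 43321)) = Add(Mul(7, Mul(5, Add(1, Mul(6, 5))), -141), Mul(-1, 43321)) = Add(Mul(7, Mul(5, Add(1, 30)), -141), -43321) = Add(Mul(7, Mul(5, 31), -141), -43321) = Add(Mul(7, 155, -141), -43321) = Add(-152985, -43321) = -196306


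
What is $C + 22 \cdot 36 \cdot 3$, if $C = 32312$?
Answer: $34688$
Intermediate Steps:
$C + 22 \cdot 36 \cdot 3 = 32312 + 22 \cdot 36 \cdot 3 = 32312 + 792 \cdot 3 = 32312 + 2376 = 34688$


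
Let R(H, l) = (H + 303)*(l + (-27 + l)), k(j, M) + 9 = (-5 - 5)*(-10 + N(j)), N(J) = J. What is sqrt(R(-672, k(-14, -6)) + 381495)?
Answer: 2*sqrt(55245) ≈ 470.08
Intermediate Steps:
k(j, M) = 91 - 10*j (k(j, M) = -9 + (-5 - 5)*(-10 + j) = -9 - 10*(-10 + j) = -9 + (100 - 10*j) = 91 - 10*j)
R(H, l) = (-27 + 2*l)*(303 + H) (R(H, l) = (303 + H)*(-27 + 2*l) = (-27 + 2*l)*(303 + H))
sqrt(R(-672, k(-14, -6)) + 381495) = sqrt((-8181 - 27*(-672) + 606*(91 - 10*(-14)) + 2*(-672)*(91 - 10*(-14))) + 381495) = sqrt((-8181 + 18144 + 606*(91 + 140) + 2*(-672)*(91 + 140)) + 381495) = sqrt((-8181 + 18144 + 606*231 + 2*(-672)*231) + 381495) = sqrt((-8181 + 18144 + 139986 - 310464) + 381495) = sqrt(-160515 + 381495) = sqrt(220980) = 2*sqrt(55245)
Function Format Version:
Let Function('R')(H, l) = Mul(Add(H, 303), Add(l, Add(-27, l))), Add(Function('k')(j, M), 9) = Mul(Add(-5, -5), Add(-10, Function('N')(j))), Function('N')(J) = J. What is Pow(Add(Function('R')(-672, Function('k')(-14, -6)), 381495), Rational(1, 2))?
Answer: Mul(2, Pow(55245, Rational(1, 2))) ≈ 470.08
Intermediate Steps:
Function('k')(j, M) = Add(91, Mul(-10, j)) (Function('k')(j, M) = Add(-9, Mul(Add(-5, -5), Add(-10, j))) = Add(-9, Mul(-10, Add(-10, j))) = Add(-9, Add(100, Mul(-10, j))) = Add(91, Mul(-10, j)))
Function('R')(H, l) = Mul(Add(-27, Mul(2, l)), Add(303, H)) (Function('R')(H, l) = Mul(Add(303, H), Add(-27, Mul(2, l))) = Mul(Add(-27, Mul(2, l)), Add(303, H)))
Pow(Add(Function('R')(-672, Function('k')(-14, -6)), 381495), Rational(1, 2)) = Pow(Add(Add(-8181, Mul(-27, -672), Mul(606, Add(91, Mul(-10, -14))), Mul(2, -672, Add(91, Mul(-10, -14)))), 381495), Rational(1, 2)) = Pow(Add(Add(-8181, 18144, Mul(606, Add(91, 140)), Mul(2, -672, Add(91, 140))), 381495), Rational(1, 2)) = Pow(Add(Add(-8181, 18144, Mul(606, 231), Mul(2, -672, 231)), 381495), Rational(1, 2)) = Pow(Add(Add(-8181, 18144, 139986, -310464), 381495), Rational(1, 2)) = Pow(Add(-160515, 381495), Rational(1, 2)) = Pow(220980, Rational(1, 2)) = Mul(2, Pow(55245, Rational(1, 2)))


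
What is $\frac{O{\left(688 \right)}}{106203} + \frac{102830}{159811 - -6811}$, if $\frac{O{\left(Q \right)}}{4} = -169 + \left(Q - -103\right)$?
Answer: $\frac{5667705013}{8847878133} \approx 0.64057$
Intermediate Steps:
$O{\left(Q \right)} = -264 + 4 Q$ ($O{\left(Q \right)} = 4 \left(-169 + \left(Q - -103\right)\right) = 4 \left(-169 + \left(Q + 103\right)\right) = 4 \left(-169 + \left(103 + Q\right)\right) = 4 \left(-66 + Q\right) = -264 + 4 Q$)
$\frac{O{\left(688 \right)}}{106203} + \frac{102830}{159811 - -6811} = \frac{-264 + 4 \cdot 688}{106203} + \frac{102830}{159811 - -6811} = \left(-264 + 2752\right) \frac{1}{106203} + \frac{102830}{159811 + 6811} = 2488 \cdot \frac{1}{106203} + \frac{102830}{166622} = \frac{2488}{106203} + 102830 \cdot \frac{1}{166622} = \frac{2488}{106203} + \frac{51415}{83311} = \frac{5667705013}{8847878133}$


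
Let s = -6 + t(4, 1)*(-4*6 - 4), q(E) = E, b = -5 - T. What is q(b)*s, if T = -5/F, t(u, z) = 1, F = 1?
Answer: 0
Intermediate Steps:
T = -5 (T = -5/1 = -5*1 = -5)
b = 0 (b = -5 - 1*(-5) = -5 + 5 = 0)
s = -34 (s = -6 + 1*(-4*6 - 4) = -6 + 1*(-24 - 4) = -6 + 1*(-28) = -6 - 28 = -34)
q(b)*s = 0*(-34) = 0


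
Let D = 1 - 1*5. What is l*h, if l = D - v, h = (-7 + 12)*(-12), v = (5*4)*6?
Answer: 7440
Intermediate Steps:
D = -4 (D = 1 - 5 = -4)
v = 120 (v = 20*6 = 120)
h = -60 (h = 5*(-12) = -60)
l = -124 (l = -4 - 1*120 = -4 - 120 = -124)
l*h = -124*(-60) = 7440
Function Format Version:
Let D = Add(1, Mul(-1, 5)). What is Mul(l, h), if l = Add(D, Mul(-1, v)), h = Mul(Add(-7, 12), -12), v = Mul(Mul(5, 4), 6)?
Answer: 7440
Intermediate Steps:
D = -4 (D = Add(1, -5) = -4)
v = 120 (v = Mul(20, 6) = 120)
h = -60 (h = Mul(5, -12) = -60)
l = -124 (l = Add(-4, Mul(-1, 120)) = Add(-4, -120) = -124)
Mul(l, h) = Mul(-124, -60) = 7440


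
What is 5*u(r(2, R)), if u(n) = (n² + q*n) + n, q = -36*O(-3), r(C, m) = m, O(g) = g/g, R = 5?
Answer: -750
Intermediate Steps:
O(g) = 1
q = -36 (q = -36*1 = -36)
u(n) = n² - 35*n (u(n) = (n² - 36*n) + n = n² - 35*n)
5*u(r(2, R)) = 5*(5*(-35 + 5)) = 5*(5*(-30)) = 5*(-150) = -750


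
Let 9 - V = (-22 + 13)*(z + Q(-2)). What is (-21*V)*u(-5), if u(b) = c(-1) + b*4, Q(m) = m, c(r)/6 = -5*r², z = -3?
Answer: -37800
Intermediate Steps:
c(r) = -30*r² (c(r) = 6*(-5*r²) = -30*r²)
u(b) = -30 + 4*b (u(b) = -30*(-1)² + b*4 = -30*1 + 4*b = -30 + 4*b)
V = -36 (V = 9 - (-22 + 13)*(-3 - 2) = 9 - (-9)*(-5) = 9 - 1*45 = 9 - 45 = -36)
(-21*V)*u(-5) = (-21*(-36))*(-30 + 4*(-5)) = 756*(-30 - 20) = 756*(-50) = -37800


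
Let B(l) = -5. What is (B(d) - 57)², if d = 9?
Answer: 3844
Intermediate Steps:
(B(d) - 57)² = (-5 - 57)² = (-62)² = 3844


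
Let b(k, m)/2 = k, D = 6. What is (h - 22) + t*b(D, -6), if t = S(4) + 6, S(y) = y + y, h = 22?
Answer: 168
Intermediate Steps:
S(y) = 2*y
b(k, m) = 2*k
t = 14 (t = 2*4 + 6 = 8 + 6 = 14)
(h - 22) + t*b(D, -6) = (22 - 22) + 14*(2*6) = 0 + 14*12 = 0 + 168 = 168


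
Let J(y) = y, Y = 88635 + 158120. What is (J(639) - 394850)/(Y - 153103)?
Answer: -394211/93652 ≈ -4.2093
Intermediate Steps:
Y = 246755
(J(639) - 394850)/(Y - 153103) = (639 - 394850)/(246755 - 153103) = -394211/93652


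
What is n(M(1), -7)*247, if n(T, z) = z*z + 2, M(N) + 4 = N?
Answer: 12597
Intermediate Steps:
M(N) = -4 + N
n(T, z) = 2 + z² (n(T, z) = z² + 2 = 2 + z²)
n(M(1), -7)*247 = (2 + (-7)²)*247 = (2 + 49)*247 = 51*247 = 12597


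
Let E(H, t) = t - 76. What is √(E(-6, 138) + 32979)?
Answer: √33041 ≈ 181.77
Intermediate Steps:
E(H, t) = -76 + t
√(E(-6, 138) + 32979) = √((-76 + 138) + 32979) = √(62 + 32979) = √33041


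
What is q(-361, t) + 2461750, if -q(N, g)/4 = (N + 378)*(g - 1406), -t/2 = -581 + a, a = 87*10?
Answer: 2596662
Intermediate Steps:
a = 870
t = -578 (t = -2*(-581 + 870) = -2*289 = -578)
q(N, g) = -4*(-1406 + g)*(378 + N) (q(N, g) = -4*(N + 378)*(g - 1406) = -4*(378 + N)*(-1406 + g) = -4*(-1406 + g)*(378 + N))
q(-361, t) + 2461750 = (2125872 - 1512*(-578) + 5624*(-361) - 4*(-361)*(-578)) + 2461750 = (2125872 + 873936 - 2030264 - 834632) + 2461750 = 134912 + 2461750 = 2596662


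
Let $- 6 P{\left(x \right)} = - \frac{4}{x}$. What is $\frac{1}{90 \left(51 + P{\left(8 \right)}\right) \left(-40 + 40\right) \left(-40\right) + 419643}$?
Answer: $\frac{1}{419643} \approx 2.383 \cdot 10^{-6}$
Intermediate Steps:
$P{\left(x \right)} = \frac{2}{3 x}$ ($P{\left(x \right)} = - \frac{\left(-4\right) \frac{1}{x}}{6} = \frac{2}{3 x}$)
$\frac{1}{90 \left(51 + P{\left(8 \right)}\right) \left(-40 + 40\right) \left(-40\right) + 419643} = \frac{1}{90 \left(51 + \frac{2}{3 \cdot 8}\right) \left(-40 + 40\right) \left(-40\right) + 419643} = \frac{1}{90 \left(51 + \frac{2}{3} \cdot \frac{1}{8}\right) 0 \left(-40\right) + 419643} = \frac{1}{90 \left(51 + \frac{1}{12}\right) 0 \left(-40\right) + 419643} = \frac{1}{90 \cdot \frac{613}{12} \cdot 0 \left(-40\right) + 419643} = \frac{1}{90 \cdot 0 \left(-40\right) + 419643} = \frac{1}{0 \left(-40\right) + 419643} = \frac{1}{0 + 419643} = \frac{1}{419643}$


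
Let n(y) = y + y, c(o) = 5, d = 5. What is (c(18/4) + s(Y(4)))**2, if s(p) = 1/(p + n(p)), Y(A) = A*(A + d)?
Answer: 292681/11664 ≈ 25.093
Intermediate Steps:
n(y) = 2*y
Y(A) = A*(5 + A) (Y(A) = A*(A + 5) = A*(5 + A))
s(p) = 1/(3*p) (s(p) = 1/(p + 2*p) = 1/(3*p))
(c(18/4) + s(Y(4)))**2 = (5 + 1/(3*((4*(5 + 4)))))**2 = (5 + 1/(3*((4*9))))**2 = (5 + (1/3)/36)**2 = (5 + (1/3)*(1/36))**2 = (5 + 1/108)**2 = (541/108)**2 = 292681/11664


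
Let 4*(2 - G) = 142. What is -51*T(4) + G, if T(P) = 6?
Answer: -679/2 ≈ -339.50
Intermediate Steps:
G = -67/2 (G = 2 - 1/4*142 = 2 - 71/2 = -67/2 ≈ -33.500)
-51*T(4) + G = -51*6 - 67/2 = -306 - 67/2 = -679/2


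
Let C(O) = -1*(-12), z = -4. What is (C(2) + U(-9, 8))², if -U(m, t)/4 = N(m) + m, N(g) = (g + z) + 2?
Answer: 8464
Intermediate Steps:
N(g) = -2 + g (N(g) = (g - 4) + 2 = (-4 + g) + 2 = -2 + g)
C(O) = 12
U(m, t) = 8 - 8*m (U(m, t) = -4*((-2 + m) + m) = -4*(-2 + 2*m) = 8 - 8*m)
(C(2) + U(-9, 8))² = (12 + (8 - 8*(-9)))² = (12 + (8 + 72))² = (12 + 80)² = 92² = 8464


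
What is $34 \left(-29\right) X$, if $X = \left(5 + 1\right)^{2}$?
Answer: $-35496$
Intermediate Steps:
$X = 36$ ($X = 6^{2} = 36$)
$34 \left(-29\right) X = 34 \left(-29\right) 36 = \left(-986\right) 36 = -35496$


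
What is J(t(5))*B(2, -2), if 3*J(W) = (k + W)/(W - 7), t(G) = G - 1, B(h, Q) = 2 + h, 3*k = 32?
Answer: -176/27 ≈ -6.5185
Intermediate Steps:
k = 32/3 (k = (1/3)*32 = 32/3 ≈ 10.667)
t(G) = -1 + G
J(W) = (32/3 + W)/(3*(-7 + W)) (J(W) = ((32/3 + W)/(W - 7))/3 = ((32/3 + W)/(-7 + W))/3 = (32/3 + W)/(3*(-7 + W)))
J(t(5))*B(2, -2) = ((32 + 3*(-1 + 5))/(9*(-7 + (-1 + 5))))*(2 + 2) = ((32 + 3*4)/(9*(-7 + 4)))*4 = ((1/9)*(32 + 12)/(-3))*4 = ((1/9)*(-1/3)*44)*4 = -44/27*4 = -176/27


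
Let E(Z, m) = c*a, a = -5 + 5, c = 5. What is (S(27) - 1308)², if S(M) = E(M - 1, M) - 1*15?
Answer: 1750329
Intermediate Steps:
a = 0
E(Z, m) = 0 (E(Z, m) = 5*0 = 0)
S(M) = -15 (S(M) = 0 - 1*15 = 0 - 15 = -15)
(S(27) - 1308)² = (-15 - 1308)² = (-1323)² = 1750329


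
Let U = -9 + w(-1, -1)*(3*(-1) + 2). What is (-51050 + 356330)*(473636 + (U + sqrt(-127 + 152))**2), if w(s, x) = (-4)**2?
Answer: 144713710080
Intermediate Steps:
w(s, x) = 16
U = -25 (U = -9 + 16*(3*(-1) + 2) = -9 + 16*(-3 + 2) = -9 + 16*(-1) = -9 - 16 = -25)
(-51050 + 356330)*(473636 + (U + sqrt(-127 + 152))**2) = (-51050 + 356330)*(473636 + (-25 + sqrt(-127 + 152))**2) = 305280*(473636 + (-25 + sqrt(25))**2) = 305280*(473636 + (-25 + 5)**2) = 305280*(473636 + (-20)**2) = 305280*(473636 + 400) = 305280*474036 = 144713710080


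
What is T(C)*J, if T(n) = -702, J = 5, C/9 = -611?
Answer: -3510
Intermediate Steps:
C = -5499 (C = 9*(-611) = -5499)
T(C)*J = -702*5 = -3510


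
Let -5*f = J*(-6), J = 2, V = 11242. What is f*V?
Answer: 134904/5 ≈ 26981.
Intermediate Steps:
f = 12/5 (f = -2*(-6)/5 = -⅕*(-12) = 12/5 ≈ 2.4000)
f*V = (12/5)*11242 = 134904/5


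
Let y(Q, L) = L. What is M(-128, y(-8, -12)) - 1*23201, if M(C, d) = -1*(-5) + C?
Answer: -23324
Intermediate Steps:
M(C, d) = 5 + C
M(-128, y(-8, -12)) - 1*23201 = (5 - 128) - 1*23201 = -123 - 23201 = -23324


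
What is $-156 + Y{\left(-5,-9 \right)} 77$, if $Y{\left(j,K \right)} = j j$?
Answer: $1769$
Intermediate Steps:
$Y{\left(j,K \right)} = j^{2}$
$-156 + Y{\left(-5,-9 \right)} 77 = -156 + \left(-5\right)^{2} \cdot 77 = -156 + 25 \cdot 77 = -156 + 1925 = 1769$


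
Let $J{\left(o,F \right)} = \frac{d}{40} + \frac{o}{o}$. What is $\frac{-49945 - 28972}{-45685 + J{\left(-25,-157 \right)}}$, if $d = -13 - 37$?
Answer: $\frac{315668}{182741} \approx 1.7274$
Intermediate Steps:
$d = -50$
$J{\left(o,F \right)} = - \frac{1}{4}$ ($J{\left(o,F \right)} = - \frac{50}{40} + \frac{o}{o} = \left(-50\right) \frac{1}{40} + 1 = - \frac{5}{4} + 1 = - \frac{1}{4}$)
$\frac{-49945 - 28972}{-45685 + J{\left(-25,-157 \right)}} = \frac{-49945 - 28972}{-45685 - \frac{1}{4}} = - \frac{78917}{- \frac{182741}{4}} = \left(-78917\right) \left(- \frac{4}{182741}\right) = \frac{315668}{182741}$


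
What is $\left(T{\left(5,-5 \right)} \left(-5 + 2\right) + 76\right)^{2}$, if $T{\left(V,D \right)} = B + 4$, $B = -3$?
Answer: $5329$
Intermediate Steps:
$T{\left(V,D \right)} = 1$ ($T{\left(V,D \right)} = -3 + 4 = 1$)
$\left(T{\left(5,-5 \right)} \left(-5 + 2\right) + 76\right)^{2} = \left(1 \left(-5 + 2\right) + 76\right)^{2} = \left(1 \left(-3\right) + 76\right)^{2} = \left(-3 + 76\right)^{2} = 73^{2} = 5329$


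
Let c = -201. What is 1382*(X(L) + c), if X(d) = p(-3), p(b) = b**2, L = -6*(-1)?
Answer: -265344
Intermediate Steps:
L = 6
X(d) = 9 (X(d) = (-3)**2 = 9)
1382*(X(L) + c) = 1382*(9 - 201) = 1382*(-192) = -265344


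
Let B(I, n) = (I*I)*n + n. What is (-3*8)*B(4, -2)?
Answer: 816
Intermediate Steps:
B(I, n) = n + n*I**2 (B(I, n) = I**2*n + n = n*I**2 + n = n + n*I**2)
(-3*8)*B(4, -2) = (-3*8)*(-2*(1 + 4**2)) = -(-48)*(1 + 16) = -(-48)*17 = -24*(-34) = 816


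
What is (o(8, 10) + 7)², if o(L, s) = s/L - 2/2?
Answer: 841/16 ≈ 52.563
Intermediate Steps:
o(L, s) = -1 + s/L (o(L, s) = s/L - 2*½ = s/L - 1 = -1 + s/L)
(o(8, 10) + 7)² = ((10 - 1*8)/8 + 7)² = ((10 - 8)/8 + 7)² = ((⅛)*2 + 7)² = (¼ + 7)² = (29/4)² = 841/16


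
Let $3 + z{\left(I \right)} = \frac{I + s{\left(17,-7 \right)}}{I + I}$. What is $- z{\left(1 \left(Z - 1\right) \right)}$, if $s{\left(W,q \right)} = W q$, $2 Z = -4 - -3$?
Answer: $- \frac{223}{6} \approx -37.167$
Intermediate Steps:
$Z = - \frac{1}{2}$ ($Z = \frac{-4 - -3}{2} = \frac{-4 + 3}{2} = \frac{1}{2} \left(-1\right) = - \frac{1}{2} \approx -0.5$)
$z{\left(I \right)} = -3 + \frac{-119 + I}{2 I}$ ($z{\left(I \right)} = -3 + \frac{I + 17 \left(-7\right)}{I + I} = -3 + \frac{I - 119}{2 I} = -3 + \left(-119 + I\right) \frac{1}{2 I} = -3 + \frac{-119 + I}{2 I}$)
$- z{\left(1 \left(Z - 1\right) \right)} = - \frac{-119 - 5 \cdot 1 \left(- \frac{1}{2} - 1\right)}{2 \cdot 1 \left(- \frac{1}{2} - 1\right)} = - \frac{-119 - 5 \cdot 1 \left(- \frac{3}{2}\right)}{2 \cdot 1 \left(- \frac{3}{2}\right)} = - \frac{-119 - - \frac{15}{2}}{2 \left(- \frac{3}{2}\right)} = - \frac{\left(-2\right) \left(-119 + \frac{15}{2}\right)}{2 \cdot 3} = - \frac{\left(-2\right) \left(-223\right)}{2 \cdot 3 \cdot 2} = \left(-1\right) \frac{223}{6} = - \frac{223}{6}$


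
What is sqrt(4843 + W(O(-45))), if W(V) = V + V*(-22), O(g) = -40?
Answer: sqrt(5683) ≈ 75.386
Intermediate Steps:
W(V) = -21*V (W(V) = V - 22*V = -21*V)
sqrt(4843 + W(O(-45))) = sqrt(4843 - 21*(-40)) = sqrt(4843 + 840) = sqrt(5683)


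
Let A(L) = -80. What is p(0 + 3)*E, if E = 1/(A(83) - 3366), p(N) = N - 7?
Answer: 2/1723 ≈ 0.0011608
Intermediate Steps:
p(N) = -7 + N
E = -1/3446 (E = 1/(-80 - 3366) = 1/(-3446) = -1/3446 ≈ -0.00029019)
p(0 + 3)*E = (-7 + (0 + 3))*(-1/3446) = (-7 + 3)*(-1/3446) = -4*(-1/3446) = 2/1723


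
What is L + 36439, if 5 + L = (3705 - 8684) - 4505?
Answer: 26950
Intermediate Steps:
L = -9489 (L = -5 + ((3705 - 8684) - 4505) = -5 + (-4979 - 4505) = -5 - 9484 = -9489)
L + 36439 = -9489 + 36439 = 26950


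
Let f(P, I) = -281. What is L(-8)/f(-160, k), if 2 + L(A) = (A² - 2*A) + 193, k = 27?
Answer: -271/281 ≈ -0.96441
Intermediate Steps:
L(A) = 191 + A² - 2*A (L(A) = -2 + ((A² - 2*A) + 193) = -2 + (193 + A² - 2*A) = 191 + A² - 2*A)
L(-8)/f(-160, k) = (191 + (-8)² - 2*(-8))/(-281) = (191 + 64 + 16)*(-1/281) = 271*(-1/281) = -271/281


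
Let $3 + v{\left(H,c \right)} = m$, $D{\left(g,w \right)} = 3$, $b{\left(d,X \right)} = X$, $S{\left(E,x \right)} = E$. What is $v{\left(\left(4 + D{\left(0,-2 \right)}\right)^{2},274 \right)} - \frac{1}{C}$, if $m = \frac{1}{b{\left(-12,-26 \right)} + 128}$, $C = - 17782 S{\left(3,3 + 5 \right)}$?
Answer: $- \frac{79757}{26673} \approx -2.9902$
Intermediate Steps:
$C = -53346$ ($C = \left(-17782\right) 3 = -53346$)
$m = \frac{1}{102}$ ($m = \frac{1}{-26 + 128} = \frac{1}{102} \approx 0.0098039$)
$v{\left(H,c \right)} = - \frac{305}{102}$ ($v{\left(H,c \right)} = -3 + \frac{1}{102} = - \frac{305}{102}$)
$v{\left(\left(4 + D{\left(0,-2 \right)}\right)^{2},274 \right)} - \frac{1}{C} = - \frac{305}{102} - \frac{1}{-53346} = - \frac{305}{102} - - \frac{1}{53346} = - \frac{305}{102} + \frac{1}{53346} = - \frac{79757}{26673}$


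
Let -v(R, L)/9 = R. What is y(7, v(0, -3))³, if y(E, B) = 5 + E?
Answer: 1728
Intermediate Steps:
v(R, L) = -9*R
y(7, v(0, -3))³ = (5 + 7)³ = 12³ = 1728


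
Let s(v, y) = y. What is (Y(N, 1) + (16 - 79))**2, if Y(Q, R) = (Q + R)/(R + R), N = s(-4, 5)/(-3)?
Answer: 36100/9 ≈ 4011.1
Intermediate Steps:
N = -5/3 (N = 5/(-3) = 5*(-1/3) = -5/3 ≈ -1.6667)
Y(Q, R) = (Q + R)/(2*R) (Y(Q, R) = (Q + R)/((2*R)) = (Q + R)*(1/(2*R)) = (Q + R)/(2*R))
(Y(N, 1) + (16 - 79))**2 = ((1/2)*(-5/3 + 1)/1 + (16 - 79))**2 = ((1/2)*1*(-2/3) - 63)**2 = (-1/3 - 63)**2 = (-190/3)**2 = 36100/9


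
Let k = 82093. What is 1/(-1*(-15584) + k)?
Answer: 1/97677 ≈ 1.0238e-5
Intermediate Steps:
1/(-1*(-15584) + k) = 1/(-1*(-15584) + 82093) = 1/(15584 + 82093) = 1/97677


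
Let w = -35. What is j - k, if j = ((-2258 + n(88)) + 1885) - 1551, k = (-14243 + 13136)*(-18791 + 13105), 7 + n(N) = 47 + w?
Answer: -6296321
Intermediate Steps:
n(N) = 5 (n(N) = -7 + (47 - 35) = -7 + 12 = 5)
k = 6294402 (k = -1107*(-5686) = 6294402)
j = -1919 (j = ((-2258 + 5) + 1885) - 1551 = (-2253 + 1885) - 1551 = -368 - 1551 = -1919)
j - k = -1919 - 1*6294402 = -1919 - 6294402 = -6296321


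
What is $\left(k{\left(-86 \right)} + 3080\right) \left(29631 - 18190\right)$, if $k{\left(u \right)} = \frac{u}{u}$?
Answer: $35249721$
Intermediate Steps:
$k{\left(u \right)} = 1$
$\left(k{\left(-86 \right)} + 3080\right) \left(29631 - 18190\right) = \left(1 + 3080\right) \left(29631 - 18190\right) = 3081 \cdot 11441 = 35249721$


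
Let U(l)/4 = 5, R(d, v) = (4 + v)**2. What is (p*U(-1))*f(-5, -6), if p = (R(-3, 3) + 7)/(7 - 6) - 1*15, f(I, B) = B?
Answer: -4920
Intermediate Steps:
U(l) = 20 (U(l) = 4*5 = 20)
p = 41 (p = ((4 + 3)**2 + 7)/(7 - 6) - 1*15 = (7**2 + 7)/1 - 15 = (49 + 7)*1 - 15 = 56*1 - 15 = 56 - 15 = 41)
(p*U(-1))*f(-5, -6) = (41*20)*(-6) = 820*(-6) = -4920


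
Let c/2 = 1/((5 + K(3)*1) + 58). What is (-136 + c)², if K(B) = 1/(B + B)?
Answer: 2655547024/143641 ≈ 18487.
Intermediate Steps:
K(B) = 1/(2*B)
c = 12/379 (c = 2/((5 + ((½)/3)*1) + 58) = 2/((5 + ((½)*(⅓))*1) + 58) = 2/((5 + (⅙)*1) + 58) = 2/((5 + ⅙) + 58) = 2/(31/6 + 58) = 2/(379/6) = 2*(6/379) = 12/379 ≈ 0.031662)
(-136 + c)² = (-136 + 12/379)² = (-51532/379)² = 2655547024/143641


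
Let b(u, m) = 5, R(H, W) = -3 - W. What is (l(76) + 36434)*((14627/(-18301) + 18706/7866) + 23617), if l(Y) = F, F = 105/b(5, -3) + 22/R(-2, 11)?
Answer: 144599801293101934/167948277 ≈ 8.6098e+8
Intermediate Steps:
F = 136/7 (F = 105/5 + 22/(-3 - 1*11) = 105*(1/5) + 22/(-3 - 11) = 21 + 22/(-14) = 21 + 22*(-1/14) = 21 - 11/7 = 136/7 ≈ 19.429)
l(Y) = 136/7
(l(76) + 36434)*((14627/(-18301) + 18706/7866) + 23617) = (136/7 + 36434)*((14627/(-18301) + 18706/7866) + 23617) = 255174*((14627*(-1/18301) + 18706*(1/7866)) + 23617)/7 = 255174*((-14627/18301 + 9353/3933) + 23617)/7 = 255174*(113641262/71977833 + 23617)/7 = (255174/7)*(1700014123223/71977833) = 144599801293101934/167948277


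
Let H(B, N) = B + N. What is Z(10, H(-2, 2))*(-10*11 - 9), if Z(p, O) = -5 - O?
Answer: 595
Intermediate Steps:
Z(10, H(-2, 2))*(-10*11 - 9) = (-5 - (-2 + 2))*(-10*11 - 9) = (-5 - 1*0)*(-110 - 9) = (-5 + 0)*(-119) = -5*(-119) = 595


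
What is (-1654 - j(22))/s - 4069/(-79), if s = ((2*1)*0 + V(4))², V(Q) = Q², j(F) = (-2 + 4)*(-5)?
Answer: 227947/5056 ≈ 45.084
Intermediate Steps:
j(F) = -10 (j(F) = 2*(-5) = -10)
s = 256 (s = ((2*1)*0 + 4²)² = (2*0 + 16)² = (0 + 16)² = 16² = 256)
(-1654 - j(22))/s - 4069/(-79) = (-1654 - 1*(-10))/256 - 4069/(-79) = (-1654 + 10)*(1/256) - 4069*(-1/79) = -1644*1/256 + 4069/79 = -411/64 + 4069/79 = 227947/5056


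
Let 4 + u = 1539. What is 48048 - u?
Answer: 46513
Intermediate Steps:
u = 1535 (u = -4 + 1539 = 1535)
48048 - u = 48048 - 1*1535 = 48048 - 1535 = 46513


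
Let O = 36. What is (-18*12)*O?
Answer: -7776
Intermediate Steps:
(-18*12)*O = -18*12*36 = -216*36 = -7776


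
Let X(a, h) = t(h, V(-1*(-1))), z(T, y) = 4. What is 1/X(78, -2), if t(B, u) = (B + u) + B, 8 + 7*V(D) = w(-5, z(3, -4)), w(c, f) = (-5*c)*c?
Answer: -1/23 ≈ -0.043478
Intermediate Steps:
w(c, f) = -5*c²
V(D) = -19 (V(D) = -8/7 + (-5*(-5)²)/7 = -8/7 + (-5*25)/7 = -8/7 + (⅐)*(-125) = -8/7 - 125/7 = -19)
t(B, u) = u + 2*B
X(a, h) = -19 + 2*h
1/X(78, -2) = 1/(-19 + 2*(-2)) = 1/(-19 - 4) = 1/(-23) = -1/23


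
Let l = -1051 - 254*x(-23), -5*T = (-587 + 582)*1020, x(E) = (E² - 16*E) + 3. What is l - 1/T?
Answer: -234244021/1020 ≈ -2.2965e+5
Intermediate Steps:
x(E) = 3 + E² - 16*E
T = 1020 (T = -(-587 + 582)*1020/5 = -(-1)*1020 = -⅕*(-5100) = 1020)
l = -229651 (l = -1051 - 254*(3 + (-23)² - 16*(-23)) = -1051 - 254*(3 + 529 + 368) = -1051 - 254*900 = -1051 - 228600 = -229651)
l - 1/T = -229651 - 1/1020 = -234244021/1020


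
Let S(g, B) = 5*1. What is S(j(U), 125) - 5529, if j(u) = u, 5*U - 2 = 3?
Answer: -5524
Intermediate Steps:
U = 1 (U = ⅖ + (⅕)*3 = ⅖ + ⅗ = 1)
S(g, B) = 5
S(j(U), 125) - 5529 = 5 - 5529 = -5524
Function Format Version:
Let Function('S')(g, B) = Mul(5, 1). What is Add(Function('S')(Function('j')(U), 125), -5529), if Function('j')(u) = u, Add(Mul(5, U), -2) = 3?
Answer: -5524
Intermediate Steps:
U = 1 (U = Add(Rational(2, 5), Mul(Rational(1, 5), 3)) = Add(Rational(2, 5), Rational(3, 5)) = 1)
Function('S')(g, B) = 5
Add(Function('S')(Function('j')(U), 125), -5529) = Add(5, -5529) = -5524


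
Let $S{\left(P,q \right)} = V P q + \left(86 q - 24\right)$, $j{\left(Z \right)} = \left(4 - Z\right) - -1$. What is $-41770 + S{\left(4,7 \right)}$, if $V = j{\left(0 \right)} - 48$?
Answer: $-42396$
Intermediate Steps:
$j{\left(Z \right)} = 5 - Z$ ($j{\left(Z \right)} = \left(4 - Z\right) + 1 = 5 - Z$)
$V = -43$ ($V = \left(5 - 0\right) - 48 = \left(5 + 0\right) - 48 = 5 - 48 = -43$)
$S{\left(P,q \right)} = -24 + 86 q - 43 P q$ ($S{\left(P,q \right)} = - 43 P q + \left(86 q - 24\right) = - 43 P q + \left(-24 + 86 q\right) = -24 + 86 q - 43 P q$)
$-41770 + S{\left(4,7 \right)} = -41770 - \left(-578 + 1204\right) = -41770 - 626 = -42396$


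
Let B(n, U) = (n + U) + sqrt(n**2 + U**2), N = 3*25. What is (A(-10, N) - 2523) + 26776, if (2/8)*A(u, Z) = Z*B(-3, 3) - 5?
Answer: 24233 + 900*sqrt(2) ≈ 25506.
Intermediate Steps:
N = 75
B(n, U) = U + n + sqrt(U**2 + n**2) (B(n, U) = (U + n) + sqrt(U**2 + n**2) = U + n + sqrt(U**2 + n**2))
A(u, Z) = -20 + 12*Z*sqrt(2) (A(u, Z) = 4*(Z*(3 - 3 + sqrt(3**2 + (-3)**2)) - 5) = 4*(Z*(3 - 3 + sqrt(9 + 9)) - 5) = 4*(Z*(3 - 3 + sqrt(18)) - 5) = 4*(Z*(3 - 3 + 3*sqrt(2)) - 5) = 4*(Z*(3*sqrt(2)) - 5) = 4*(3*Z*sqrt(2) - 5) = 4*(-5 + 3*Z*sqrt(2)) = -20 + 12*Z*sqrt(2))
(A(-10, N) - 2523) + 26776 = ((-20 + 12*75*sqrt(2)) - 2523) + 26776 = ((-20 + 900*sqrt(2)) - 2523) + 26776 = (-2543 + 900*sqrt(2)) + 26776 = 24233 + 900*sqrt(2)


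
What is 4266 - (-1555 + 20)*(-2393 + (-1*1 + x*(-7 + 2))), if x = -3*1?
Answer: -3647499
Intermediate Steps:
x = -3
4266 - (-1555 + 20)*(-2393 + (-1*1 + x*(-7 + 2))) = 4266 - (-1555 + 20)*(-2393 + (-1*1 - 3*(-7 + 2))) = 4266 - (-1535)*(-2393 + (-1 - 3*(-5))) = 4266 - (-1535)*(-2393 + (-1 + 15)) = 4266 - (-1535)*(-2393 + 14) = 4266 - (-1535)*(-2379) = 4266 - 1*3651765 = 4266 - 3651765 = -3647499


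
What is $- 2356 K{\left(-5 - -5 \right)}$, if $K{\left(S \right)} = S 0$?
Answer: $0$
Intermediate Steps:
$K{\left(S \right)} = 0$
$- 2356 K{\left(-5 - -5 \right)} = \left(-2356\right) 0 = 0$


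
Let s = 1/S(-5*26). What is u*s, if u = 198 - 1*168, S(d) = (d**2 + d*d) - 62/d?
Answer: 1950/2197031 ≈ 0.00088756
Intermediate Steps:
S(d) = -62/d + 2*d**2 (S(d) = (d**2 + d**2) - 62/d = 2*d**2 - 62/d = -62/d + 2*d**2)
s = 65/2197031 (s = 1/(2*(-31 + (-5*26)**3)/((-5*26))) = 1/(2*(-31 + (-130)**3)/(-130)) = 1/(2*(-1/130)*(-31 - 2197000)) = 1/(2*(-1/130)*(-2197031)) = 1/(2197031/65) = 65/2197031 ≈ 2.9585e-5)
u = 30 (u = 198 - 168 = 30)
u*s = 30*(65/2197031) = 1950/2197031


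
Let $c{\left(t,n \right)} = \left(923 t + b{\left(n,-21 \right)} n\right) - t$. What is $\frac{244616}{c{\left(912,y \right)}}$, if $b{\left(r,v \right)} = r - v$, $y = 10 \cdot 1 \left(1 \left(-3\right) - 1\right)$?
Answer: $\frac{30577}{105203} \approx 0.29065$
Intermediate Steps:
$y = -40$ ($y = 10 \left(-3 - 1\right) = 10 \left(-4\right) = -40$)
$c{\left(t,n \right)} = 922 t + n \left(21 + n\right)$ ($c{\left(t,n \right)} = \left(923 t + \left(n - -21\right) n\right) - t = \left(923 t + \left(n + 21\right) n\right) - t = \left(923 t + \left(21 + n\right) n\right) - t = \left(923 t + n \left(21 + n\right)\right) - t = 922 t + n \left(21 + n\right)$)
$\frac{244616}{c{\left(912,y \right)}} = \frac{244616}{922 \cdot 912 - 40 \left(21 - 40\right)} = \frac{244616}{840864 - -760} = \frac{244616}{840864 + 760} = \frac{244616}{841624} = 244616 \cdot \frac{1}{841624} = \frac{30577}{105203}$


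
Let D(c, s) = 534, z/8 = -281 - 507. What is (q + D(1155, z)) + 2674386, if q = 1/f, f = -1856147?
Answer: 4965044733239/1856147 ≈ 2.6749e+6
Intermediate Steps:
z = -6304 (z = 8*(-281 - 507) = 8*(-788) = -6304)
q = -1/1856147 (q = 1/(-1856147) = -1/1856147 ≈ -5.3875e-7)
(q + D(1155, z)) + 2674386 = (-1/1856147 + 534) + 2674386 = 991182497/1856147 + 2674386 = 4965044733239/1856147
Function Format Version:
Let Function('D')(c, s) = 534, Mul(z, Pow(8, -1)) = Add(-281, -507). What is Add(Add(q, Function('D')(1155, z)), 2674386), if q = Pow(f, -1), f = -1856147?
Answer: Rational(4965044733239, 1856147) ≈ 2.6749e+6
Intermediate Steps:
z = -6304 (z = Mul(8, Add(-281, -507)) = Mul(8, -788) = -6304)
q = Rational(-1, 1856147) (q = Pow(-1856147, -1) = Rational(-1, 1856147) ≈ -5.3875e-7)
Add(Add(q, Function('D')(1155, z)), 2674386) = Add(Add(Rational(-1, 1856147), 534), 2674386) = Add(Rational(991182497, 1856147), 2674386) = Rational(4965044733239, 1856147)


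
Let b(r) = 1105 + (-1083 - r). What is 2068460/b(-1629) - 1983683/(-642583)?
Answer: 1332432292813/1060904533 ≈ 1255.9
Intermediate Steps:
b(r) = 22 - r
2068460/b(-1629) - 1983683/(-642583) = 2068460/(22 - 1*(-1629)) - 1983683/(-642583) = 2068460/(22 + 1629) - 1983683*(-1/642583) = 2068460/1651 + 1983683/642583 = 1332432292813/1060904533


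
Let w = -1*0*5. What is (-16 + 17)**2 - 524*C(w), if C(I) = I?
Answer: 1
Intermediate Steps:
w = 0 (w = 0*5 = 0)
(-16 + 17)**2 - 524*C(w) = (-16 + 17)**2 - 524*0 = 1**2 + 0 = 1 + 0 = 1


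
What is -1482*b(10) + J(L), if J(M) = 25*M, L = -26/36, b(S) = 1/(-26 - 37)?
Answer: 689/126 ≈ 5.4683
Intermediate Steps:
b(S) = -1/63 (b(S) = 1/(-63) = -1/63)
L = -13/18 (L = -26*1/36 = -13/18 ≈ -0.72222)
-1482*b(10) + J(L) = -1482*(-1/63) + 25*(-13/18) = 494/21 - 325/18 = 689/126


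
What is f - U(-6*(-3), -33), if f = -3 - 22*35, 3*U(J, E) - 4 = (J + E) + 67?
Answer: -2375/3 ≈ -791.67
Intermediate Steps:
U(J, E) = 71/3 + E/3 + J/3 (U(J, E) = 4/3 + ((J + E) + 67)/3 = 4/3 + ((E + J) + 67)/3 = 4/3 + (67 + E + J)/3 = 4/3 + (67/3 + E/3 + J/3) = 71/3 + E/3 + J/3)
f = -773 (f = -3 - 770 = -773)
f - U(-6*(-3), -33) = -773 - (71/3 + (⅓)*(-33) + (-6*(-3))/3) = -773 - (71/3 - 11 + (⅓)*18) = -773 - (71/3 - 11 + 6) = -773 - 1*56/3 = -773 - 56/3 = -2375/3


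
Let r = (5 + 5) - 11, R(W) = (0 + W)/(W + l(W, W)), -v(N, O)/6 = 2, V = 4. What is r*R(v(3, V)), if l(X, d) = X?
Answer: -1/2 ≈ -0.50000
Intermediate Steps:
v(N, O) = -12 (v(N, O) = -6*2 = -12)
R(W) = 1/2 (R(W) = (0 + W)/(W + W) = W/((2*W)) = W*(1/(2*W)) = 1/2)
r = -1 (r = 10 - 11 = -1)
r*R(v(3, V)) = -1*1/2 = -1/2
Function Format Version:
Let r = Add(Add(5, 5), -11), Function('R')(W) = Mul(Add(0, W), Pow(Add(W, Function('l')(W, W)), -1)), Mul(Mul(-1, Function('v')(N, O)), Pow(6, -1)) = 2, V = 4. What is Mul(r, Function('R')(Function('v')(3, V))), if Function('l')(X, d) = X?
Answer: Rational(-1, 2) ≈ -0.50000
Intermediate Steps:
Function('v')(N, O) = -12 (Function('v')(N, O) = Mul(-6, 2) = -12)
Function('R')(W) = Rational(1, 2) (Function('R')(W) = Mul(Add(0, W), Pow(Add(W, W), -1)) = Mul(W, Pow(Mul(2, W), -1)) = Mul(W, Mul(Rational(1, 2), Pow(W, -1))) = Rational(1, 2))
r = -1 (r = Add(10, -11) = -1)
Mul(r, Function('R')(Function('v')(3, V))) = Mul(-1, Rational(1, 2)) = Rational(-1, 2)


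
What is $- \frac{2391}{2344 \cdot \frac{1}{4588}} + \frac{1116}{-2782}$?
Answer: $- \frac{3815112495}{815126} \approx -4680.4$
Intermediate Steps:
$- \frac{2391}{2344 \cdot \frac{1}{4588}} + \frac{1116}{-2782} = - \frac{2391}{2344 \cdot \frac{1}{4588}} + 1116 \left(- \frac{1}{2782}\right) = - \frac{2391}{\frac{586}{1147}} - \frac{558}{1391} = \left(-2391\right) \frac{1147}{586} - \frac{558}{1391} = - \frac{2742477}{586} - \frac{558}{1391} = - \frac{3815112495}{815126}$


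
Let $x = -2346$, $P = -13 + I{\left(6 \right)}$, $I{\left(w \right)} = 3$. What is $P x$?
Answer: $23460$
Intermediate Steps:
$P = -10$ ($P = -13 + 3 = -10$)
$P x = \left(-10\right) \left(-2346\right) = 23460$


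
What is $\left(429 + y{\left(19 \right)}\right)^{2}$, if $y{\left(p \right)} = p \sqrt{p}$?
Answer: $190900 + 16302 \sqrt{19} \approx 2.6196 \cdot 10^{5}$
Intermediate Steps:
$y{\left(p \right)} = p^{\frac{3}{2}}$
$\left(429 + y{\left(19 \right)}\right)^{2} = \left(429 + 19^{\frac{3}{2}}\right)^{2} = \left(429 + 19 \sqrt{19}\right)^{2}$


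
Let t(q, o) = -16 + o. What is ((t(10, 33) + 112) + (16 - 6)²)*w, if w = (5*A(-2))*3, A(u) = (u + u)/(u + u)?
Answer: 3435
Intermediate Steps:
A(u) = 1 (A(u) = (2*u)/((2*u)) = (2*u)*(1/(2*u)) = 1)
w = 15 (w = (5*1)*3 = 5*3 = 15)
((t(10, 33) + 112) + (16 - 6)²)*w = (((-16 + 33) + 112) + (16 - 6)²)*15 = ((17 + 112) + 10²)*15 = (129 + 100)*15 = 229*15 = 3435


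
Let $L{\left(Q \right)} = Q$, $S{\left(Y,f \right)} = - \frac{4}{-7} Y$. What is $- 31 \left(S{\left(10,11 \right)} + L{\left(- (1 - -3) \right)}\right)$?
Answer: $- \frac{372}{7} \approx -53.143$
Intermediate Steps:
$S{\left(Y,f \right)} = \frac{4 Y}{7}$ ($S{\left(Y,f \right)} = \left(-4\right) \left(- \frac{1}{7}\right) Y = \frac{4 Y}{7}$)
$- 31 \left(S{\left(10,11 \right)} + L{\left(- (1 - -3) \right)}\right) = - 31 \left(\frac{4}{7} \cdot 10 - \left(1 - -3\right)\right) = - 31 \left(\frac{40}{7} - \left(1 + 3\right)\right) = - 31 \left(\frac{40}{7} - 4\right) = \left(-31\right) \frac{12}{7} = - \frac{372}{7}$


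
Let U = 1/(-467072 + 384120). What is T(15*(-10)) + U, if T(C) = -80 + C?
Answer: -19078961/82952 ≈ -230.00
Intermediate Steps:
U = -1/82952 (U = 1/(-82952) = -1/82952 ≈ -1.2055e-5)
T(15*(-10)) + U = (-80 + 15*(-10)) - 1/82952 = (-80 - 150) - 1/82952 = -230 - 1/82952 = -19078961/82952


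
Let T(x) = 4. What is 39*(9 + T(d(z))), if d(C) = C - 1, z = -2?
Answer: 507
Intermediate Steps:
d(C) = -1 + C
39*(9 + T(d(z))) = 39*(9 + 4) = 39*13 = 507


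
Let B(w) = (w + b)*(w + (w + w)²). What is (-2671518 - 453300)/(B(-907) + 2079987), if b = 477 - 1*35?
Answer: 520803/254604233 ≈ 0.0020455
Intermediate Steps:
b = 442 (b = 477 - 35 = 442)
B(w) = (442 + w)*(w + 4*w²) (B(w) = (w + 442)*(w + (w + w)²) = (442 + w)*(w + (2*w)²) = (442 + w)*(w + 4*w²))
(-2671518 - 453300)/(B(-907) + 2079987) = (-2671518 - 453300)/(-907*(442 + 4*(-907)² + 1769*(-907)) + 2079987) = -3124818/(-907*(442 + 4*822649 - 1604483) + 2079987) = -3124818/(-907*(442 + 3290596 - 1604483) + 2079987) = -3124818/(-907*1686555 + 2079987) = -3124818/(-1529705385 + 2079987) = -3124818/(-1527625398) = -3124818*(-1/1527625398) = 520803/254604233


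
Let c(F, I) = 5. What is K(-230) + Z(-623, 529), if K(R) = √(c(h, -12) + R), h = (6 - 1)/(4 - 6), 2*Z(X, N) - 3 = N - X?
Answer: 1155/2 + 15*I ≈ 577.5 + 15.0*I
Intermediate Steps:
Z(X, N) = 3/2 + N/2 - X/2 (Z(X, N) = 3/2 + (N - X)/2 = 3/2 + (N/2 - X/2) = 3/2 + N/2 - X/2)
h = -5/2 (h = 5/(-2) = 5*(-½) = -5/2 ≈ -2.5000)
K(R) = √(5 + R)
K(-230) + Z(-623, 529) = √(5 - 230) + (3/2 + (½)*529 - ½*(-623)) = √(-225) + (3/2 + 529/2 + 623/2) = 15*I + 1155/2 = 1155/2 + 15*I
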